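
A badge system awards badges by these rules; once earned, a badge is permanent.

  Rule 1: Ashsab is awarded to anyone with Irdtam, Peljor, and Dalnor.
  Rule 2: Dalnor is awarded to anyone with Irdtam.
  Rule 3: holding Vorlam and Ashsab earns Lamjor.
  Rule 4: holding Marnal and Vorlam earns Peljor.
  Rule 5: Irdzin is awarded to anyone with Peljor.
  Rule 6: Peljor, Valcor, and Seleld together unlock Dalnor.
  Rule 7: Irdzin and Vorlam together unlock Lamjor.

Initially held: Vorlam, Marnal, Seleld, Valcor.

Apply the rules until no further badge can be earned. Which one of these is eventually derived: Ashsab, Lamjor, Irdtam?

With Marnal and Vorlam, Peljor is earned (Rule 4).
With Peljor, Irdzin is earned (Rule 5).
With Irdzin and Vorlam, Lamjor is earned (Rule 7).
Ashsab would need Irdtam, Peljor, and Dalnor (Rule 1), but Irdtam is never earned. No rule produces Irdtam, and it is not given.

Lamjor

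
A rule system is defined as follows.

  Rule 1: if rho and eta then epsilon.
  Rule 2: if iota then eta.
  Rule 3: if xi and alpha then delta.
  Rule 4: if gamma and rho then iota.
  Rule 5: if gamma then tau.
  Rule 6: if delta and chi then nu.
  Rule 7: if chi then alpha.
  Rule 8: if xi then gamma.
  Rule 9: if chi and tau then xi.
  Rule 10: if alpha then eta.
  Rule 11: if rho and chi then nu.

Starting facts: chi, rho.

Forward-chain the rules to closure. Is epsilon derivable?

From chi, Rule 7 gives alpha.
From alpha, Rule 10 gives eta.
From rho and eta, Rule 1 gives epsilon.

Yes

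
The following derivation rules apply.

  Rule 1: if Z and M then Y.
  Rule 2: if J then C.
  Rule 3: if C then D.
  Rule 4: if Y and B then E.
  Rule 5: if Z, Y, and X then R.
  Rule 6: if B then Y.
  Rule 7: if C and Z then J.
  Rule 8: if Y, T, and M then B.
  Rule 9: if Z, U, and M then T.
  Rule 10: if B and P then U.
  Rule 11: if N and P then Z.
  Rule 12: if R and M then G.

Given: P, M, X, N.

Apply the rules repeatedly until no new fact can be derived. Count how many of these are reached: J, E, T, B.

0

J would need C and Z (Rule 7), but C is never established.
E would need Y and B (Rule 4), but B is never established.
T would need Z, U, and M (Rule 9), but U is never established.
B would need Y, T, and M (Rule 8), but T is never established.
None of the 4 are reached.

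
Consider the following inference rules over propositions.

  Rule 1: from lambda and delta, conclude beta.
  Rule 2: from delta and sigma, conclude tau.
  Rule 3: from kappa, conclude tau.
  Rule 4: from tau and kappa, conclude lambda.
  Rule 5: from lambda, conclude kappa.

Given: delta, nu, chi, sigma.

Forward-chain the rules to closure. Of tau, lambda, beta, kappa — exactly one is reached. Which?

From delta and sigma, Rule 2 gives tau.
beta would need lambda and delta (Rule 1), but lambda is never established. lambda would need tau and kappa (Rule 4), but kappa is never established. kappa would need lambda (Rule 5), but lambda is never established.

tau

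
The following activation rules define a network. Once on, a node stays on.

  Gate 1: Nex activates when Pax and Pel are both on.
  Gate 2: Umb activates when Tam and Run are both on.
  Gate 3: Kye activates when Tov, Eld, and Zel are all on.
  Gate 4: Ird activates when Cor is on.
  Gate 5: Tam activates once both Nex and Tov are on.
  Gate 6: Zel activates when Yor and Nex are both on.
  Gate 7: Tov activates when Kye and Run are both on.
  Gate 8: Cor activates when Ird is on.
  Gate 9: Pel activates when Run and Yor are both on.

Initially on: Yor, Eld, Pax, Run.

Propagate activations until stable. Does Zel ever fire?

Yes

Gate 9: Run and Yor on → Pel on.
Gate 1: Pax and Pel on → Nex on.
Gate 6: Yor and Nex on → Zel on.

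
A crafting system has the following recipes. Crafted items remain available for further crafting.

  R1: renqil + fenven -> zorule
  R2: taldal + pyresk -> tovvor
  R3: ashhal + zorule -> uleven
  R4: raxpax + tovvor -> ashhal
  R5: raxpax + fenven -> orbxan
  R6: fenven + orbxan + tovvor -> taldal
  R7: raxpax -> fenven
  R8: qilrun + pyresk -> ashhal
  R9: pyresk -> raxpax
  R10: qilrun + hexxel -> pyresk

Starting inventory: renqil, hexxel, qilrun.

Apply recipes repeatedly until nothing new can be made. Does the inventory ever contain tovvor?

No

tovvor would need taldal and pyresk (R2), but taldal is never obtained.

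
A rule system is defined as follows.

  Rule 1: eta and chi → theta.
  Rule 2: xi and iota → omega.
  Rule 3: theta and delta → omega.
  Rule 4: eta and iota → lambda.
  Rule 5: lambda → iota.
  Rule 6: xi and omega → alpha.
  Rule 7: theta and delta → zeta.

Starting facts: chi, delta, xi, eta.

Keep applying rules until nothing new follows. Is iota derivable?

No

iota would need lambda (Rule 5), but lambda is never established.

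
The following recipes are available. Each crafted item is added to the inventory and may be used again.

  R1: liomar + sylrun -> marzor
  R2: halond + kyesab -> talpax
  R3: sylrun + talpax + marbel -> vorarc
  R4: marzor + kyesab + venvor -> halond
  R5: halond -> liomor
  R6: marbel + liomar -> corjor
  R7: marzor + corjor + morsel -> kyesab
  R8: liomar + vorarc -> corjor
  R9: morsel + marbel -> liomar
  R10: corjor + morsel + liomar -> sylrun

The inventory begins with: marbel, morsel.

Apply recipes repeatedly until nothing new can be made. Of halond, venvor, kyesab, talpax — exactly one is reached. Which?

Using R9, morsel and marbel make liomar.
Using R6, marbel and liomar make corjor.
Using R10, corjor, morsel, and liomar make sylrun.
liomar + sylrun -> marzor (R1).
marzor + corjor + morsel -> kyesab (R7).
No rule produces venvor, and it is not given. halond would need marzor, kyesab, and venvor (R4), but venvor is never obtained. talpax would need halond and kyesab (R2), but halond is never obtained.

kyesab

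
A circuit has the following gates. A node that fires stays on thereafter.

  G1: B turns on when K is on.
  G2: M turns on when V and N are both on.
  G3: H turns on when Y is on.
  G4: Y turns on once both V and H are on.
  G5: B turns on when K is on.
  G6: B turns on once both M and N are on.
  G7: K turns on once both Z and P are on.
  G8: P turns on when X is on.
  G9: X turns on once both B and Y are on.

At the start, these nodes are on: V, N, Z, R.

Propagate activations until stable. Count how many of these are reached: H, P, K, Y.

H would need Y (G3), but Y never turns on.
P would need X (G8), but X never turns on.
K would need Z and P (G7), but P never turns on.
Y would need V and H (G4), but H never turns on.
None of the 4 are reached.

0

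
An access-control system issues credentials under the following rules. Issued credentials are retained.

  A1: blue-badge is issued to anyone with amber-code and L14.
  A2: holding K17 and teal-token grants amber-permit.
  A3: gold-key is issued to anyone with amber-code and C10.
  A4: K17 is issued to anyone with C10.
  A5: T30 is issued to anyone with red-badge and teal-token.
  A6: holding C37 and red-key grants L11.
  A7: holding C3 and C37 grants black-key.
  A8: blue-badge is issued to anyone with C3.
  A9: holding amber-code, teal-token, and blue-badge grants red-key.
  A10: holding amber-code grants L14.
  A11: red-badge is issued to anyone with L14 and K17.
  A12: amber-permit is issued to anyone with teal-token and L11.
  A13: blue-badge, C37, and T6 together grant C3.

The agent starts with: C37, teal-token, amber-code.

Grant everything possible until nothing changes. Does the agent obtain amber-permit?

Yes

Holding amber-code grants L14 (A10).
Holding amber-code and L14 grants blue-badge (A1).
Holding amber-code, teal-token, and blue-badge grants red-key (A9).
Holding C37 and red-key grants L11 (A6).
Holding teal-token and L11 grants amber-permit (A12).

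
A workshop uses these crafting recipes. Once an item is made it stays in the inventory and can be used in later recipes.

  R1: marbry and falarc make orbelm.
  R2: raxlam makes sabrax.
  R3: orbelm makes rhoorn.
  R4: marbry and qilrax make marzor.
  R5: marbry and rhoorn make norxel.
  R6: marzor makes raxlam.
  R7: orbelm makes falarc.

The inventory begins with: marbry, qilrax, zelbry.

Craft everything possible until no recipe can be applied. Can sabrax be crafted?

Yes

Using R4, marbry and qilrax make marzor.
marzor → raxlam (R6).
raxlam → sabrax (R2).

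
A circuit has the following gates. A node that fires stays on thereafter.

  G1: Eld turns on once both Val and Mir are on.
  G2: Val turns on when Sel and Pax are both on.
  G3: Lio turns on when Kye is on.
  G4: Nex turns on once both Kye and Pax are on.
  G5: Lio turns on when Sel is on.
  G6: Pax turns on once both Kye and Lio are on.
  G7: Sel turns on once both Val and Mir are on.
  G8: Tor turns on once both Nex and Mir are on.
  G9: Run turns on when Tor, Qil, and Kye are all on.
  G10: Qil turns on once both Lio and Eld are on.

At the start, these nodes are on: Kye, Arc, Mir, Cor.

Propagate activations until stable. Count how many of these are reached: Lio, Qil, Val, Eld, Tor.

2

G3: Kye on → Lio on.
Kye and Lio are on, so Pax turns on (G6).
G4: Kye and Pax on → Nex on.
G8: Nex and Mir on → Tor on.
Lio: reached.
Qil would need Lio and Eld (G10), but Eld never turns on.
Val would need Sel and Pax (G2), but Sel never turns on.
Eld would need Val and Mir (G1), but Val never turns on.
Tor: reached.
Reached: Lio and Tor — 2 of the 5.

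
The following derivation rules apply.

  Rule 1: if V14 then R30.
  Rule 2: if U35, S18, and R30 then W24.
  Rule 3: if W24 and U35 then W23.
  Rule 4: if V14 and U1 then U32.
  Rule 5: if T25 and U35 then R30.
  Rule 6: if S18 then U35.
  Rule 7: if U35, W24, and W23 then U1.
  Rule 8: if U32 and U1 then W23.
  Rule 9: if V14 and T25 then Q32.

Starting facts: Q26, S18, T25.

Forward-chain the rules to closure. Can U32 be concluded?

No

U32 would need V14 and U1 (Rule 4), but V14 is never established.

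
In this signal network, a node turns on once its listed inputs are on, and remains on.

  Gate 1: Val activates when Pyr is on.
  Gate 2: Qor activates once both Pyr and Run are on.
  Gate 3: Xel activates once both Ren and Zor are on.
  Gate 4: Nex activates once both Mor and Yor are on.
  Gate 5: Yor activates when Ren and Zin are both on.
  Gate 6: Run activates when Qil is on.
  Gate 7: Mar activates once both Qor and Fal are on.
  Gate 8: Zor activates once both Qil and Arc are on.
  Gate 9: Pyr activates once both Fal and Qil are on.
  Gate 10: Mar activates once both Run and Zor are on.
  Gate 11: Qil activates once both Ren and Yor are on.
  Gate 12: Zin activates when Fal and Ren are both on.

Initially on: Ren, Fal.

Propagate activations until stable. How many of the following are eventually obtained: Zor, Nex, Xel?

Zor would need Qil and Arc (Gate 8), but Arc never turns on.
Nex would need Mor and Yor (Gate 4), but Mor never turns on.
Xel would need Ren and Zor (Gate 3), but Zor never turns on.
None of the 3 are reached.

0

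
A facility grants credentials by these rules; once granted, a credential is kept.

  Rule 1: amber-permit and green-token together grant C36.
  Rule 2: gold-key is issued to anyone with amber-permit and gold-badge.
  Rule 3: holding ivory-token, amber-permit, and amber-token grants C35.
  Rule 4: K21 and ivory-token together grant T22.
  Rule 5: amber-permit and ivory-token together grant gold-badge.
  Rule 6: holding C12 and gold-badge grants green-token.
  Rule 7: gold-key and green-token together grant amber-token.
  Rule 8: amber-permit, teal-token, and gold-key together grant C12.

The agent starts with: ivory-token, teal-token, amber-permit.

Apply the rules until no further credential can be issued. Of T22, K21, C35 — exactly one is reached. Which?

Holding amber-permit and ivory-token grants gold-badge (Rule 5).
Holding amber-permit and gold-badge grants gold-key (Rule 2).
Holding amber-permit, teal-token, and gold-key grants C12 (Rule 8).
Holding C12 and gold-badge grants green-token (Rule 6).
Holding gold-key and green-token grants amber-token (Rule 7).
Holding ivory-token, amber-permit, and amber-token grants C35 (Rule 3).
No rule produces K21, and it is not given. T22 would need K21 and ivory-token (Rule 4), but K21 is never granted.

C35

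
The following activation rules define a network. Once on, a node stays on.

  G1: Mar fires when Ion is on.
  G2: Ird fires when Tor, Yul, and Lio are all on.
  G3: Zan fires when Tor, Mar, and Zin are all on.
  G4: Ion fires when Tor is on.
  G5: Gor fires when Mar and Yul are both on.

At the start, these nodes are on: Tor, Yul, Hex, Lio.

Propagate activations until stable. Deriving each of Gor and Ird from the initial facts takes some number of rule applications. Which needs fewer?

Ird

Ird: Tor, Yul, and Lio are on, so Ird fires (G2). [1 rule application]
Gor: G4: Tor on → Ion on. G1: Ion on → Mar on. Mar and Yul are on, so Gor fires (G5). [3 rule applications]
Ird needs fewer.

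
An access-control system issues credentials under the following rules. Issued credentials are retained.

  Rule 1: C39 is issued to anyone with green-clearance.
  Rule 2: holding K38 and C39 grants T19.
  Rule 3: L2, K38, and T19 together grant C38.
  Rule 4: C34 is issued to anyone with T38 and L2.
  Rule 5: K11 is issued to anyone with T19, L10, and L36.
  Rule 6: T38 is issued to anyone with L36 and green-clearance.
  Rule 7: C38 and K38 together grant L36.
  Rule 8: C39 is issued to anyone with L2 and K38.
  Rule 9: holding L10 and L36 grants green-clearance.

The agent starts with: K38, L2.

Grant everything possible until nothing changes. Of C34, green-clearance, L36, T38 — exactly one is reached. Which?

L36

Holding L2 and K38 grants C39 (Rule 8).
Holding K38 and C39 grants T19 (Rule 2).
Holding L2, K38, and T19 grants C38 (Rule 3).
Holding C38 and K38 grants L36 (Rule 7).
green-clearance would need L10 and L36 (Rule 9), but L10 is never granted. T38 would need L36 and green-clearance (Rule 6), but green-clearance is never granted. C34 would need T38 and L2 (Rule 4), but T38 is never granted.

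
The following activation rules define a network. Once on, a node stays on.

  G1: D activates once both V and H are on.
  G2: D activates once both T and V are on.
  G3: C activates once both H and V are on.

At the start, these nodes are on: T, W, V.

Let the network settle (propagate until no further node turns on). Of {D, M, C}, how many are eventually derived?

T and V are on, so D activates (G2).
D: reached.
No rule produces M, and it is not given.
C would need H and V (G3), but H never turns on.
Reached: D — 1 of the 3.

1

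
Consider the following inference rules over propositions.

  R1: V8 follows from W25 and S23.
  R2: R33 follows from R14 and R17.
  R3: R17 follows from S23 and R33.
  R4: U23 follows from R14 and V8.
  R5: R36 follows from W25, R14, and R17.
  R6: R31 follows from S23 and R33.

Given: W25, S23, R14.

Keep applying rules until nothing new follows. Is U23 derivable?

Yes

From W25 and S23, R1 gives V8.
From R14 and V8, R4 gives U23.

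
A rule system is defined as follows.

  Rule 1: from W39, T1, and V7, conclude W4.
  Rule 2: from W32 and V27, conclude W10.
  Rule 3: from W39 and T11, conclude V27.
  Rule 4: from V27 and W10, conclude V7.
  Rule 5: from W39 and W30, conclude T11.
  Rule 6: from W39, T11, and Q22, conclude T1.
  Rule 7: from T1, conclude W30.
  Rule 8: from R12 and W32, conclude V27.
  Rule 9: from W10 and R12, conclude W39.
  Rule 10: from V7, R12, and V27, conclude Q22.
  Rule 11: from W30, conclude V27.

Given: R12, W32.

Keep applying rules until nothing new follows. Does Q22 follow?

Yes

From R12 and W32, Rule 8 gives V27.
From W32 and V27, Rule 2 gives W10.
From V27 and W10, Rule 4 gives V7.
From V7, R12, and V27, Rule 10 gives Q22.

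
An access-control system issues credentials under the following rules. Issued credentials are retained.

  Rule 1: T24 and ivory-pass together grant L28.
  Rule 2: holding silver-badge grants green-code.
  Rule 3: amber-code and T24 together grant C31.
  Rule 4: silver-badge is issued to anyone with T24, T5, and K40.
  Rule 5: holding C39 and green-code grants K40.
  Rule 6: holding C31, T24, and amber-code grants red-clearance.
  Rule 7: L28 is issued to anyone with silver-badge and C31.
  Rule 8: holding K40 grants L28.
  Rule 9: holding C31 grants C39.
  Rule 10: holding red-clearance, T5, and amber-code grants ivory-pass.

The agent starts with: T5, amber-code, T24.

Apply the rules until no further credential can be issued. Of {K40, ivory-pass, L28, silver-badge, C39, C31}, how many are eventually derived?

Holding amber-code and T24 grants C31 (Rule 3).
Holding C31 grants C39 (Rule 9).
Holding C31, T24, and amber-code grants red-clearance (Rule 6).
Holding red-clearance, T5, and amber-code grants ivory-pass (Rule 10).
Holding T24 and ivory-pass grants L28 (Rule 1).
K40 would need C39 and green-code (Rule 5), but green-code is never granted.
ivory-pass: reached.
L28: reached.
silver-badge would need T24, T5, and K40 (Rule 4), but K40 is never granted.
C39: reached.
C31: reached.
Reached: ivory-pass, L28, C39, and C31 — 4 of the 6.

4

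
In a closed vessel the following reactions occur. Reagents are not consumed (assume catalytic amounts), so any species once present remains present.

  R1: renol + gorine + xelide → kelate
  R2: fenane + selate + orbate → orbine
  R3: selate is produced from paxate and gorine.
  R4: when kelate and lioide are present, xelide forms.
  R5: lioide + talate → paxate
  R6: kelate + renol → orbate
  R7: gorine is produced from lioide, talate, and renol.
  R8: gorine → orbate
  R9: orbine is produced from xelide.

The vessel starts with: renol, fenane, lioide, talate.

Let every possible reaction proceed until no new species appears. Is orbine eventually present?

lioide, talate, and renol present → gorine forms (R7).
lioide and talate present → paxate forms (R5).
paxate and gorine present → selate forms (R3).
gorine present → orbate forms (R8).
fenane, selate, and orbate present → orbine forms (R2).

Yes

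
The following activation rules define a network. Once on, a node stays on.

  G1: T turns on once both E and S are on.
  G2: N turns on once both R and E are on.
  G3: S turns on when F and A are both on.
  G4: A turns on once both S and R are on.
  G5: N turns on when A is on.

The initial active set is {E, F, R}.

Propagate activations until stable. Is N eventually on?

R and E are on, so N turns on (G2).

Yes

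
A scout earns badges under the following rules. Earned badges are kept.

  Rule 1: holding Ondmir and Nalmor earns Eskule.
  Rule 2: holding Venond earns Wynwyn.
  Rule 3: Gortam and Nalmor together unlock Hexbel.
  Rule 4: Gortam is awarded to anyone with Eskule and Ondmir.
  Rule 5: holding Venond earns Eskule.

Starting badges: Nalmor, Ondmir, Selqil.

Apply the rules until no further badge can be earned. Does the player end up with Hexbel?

With Ondmir and Nalmor, Eskule is earned (Rule 1).
With Eskule and Ondmir, Gortam is earned (Rule 4).
With Gortam and Nalmor, Hexbel is earned (Rule 3).

Yes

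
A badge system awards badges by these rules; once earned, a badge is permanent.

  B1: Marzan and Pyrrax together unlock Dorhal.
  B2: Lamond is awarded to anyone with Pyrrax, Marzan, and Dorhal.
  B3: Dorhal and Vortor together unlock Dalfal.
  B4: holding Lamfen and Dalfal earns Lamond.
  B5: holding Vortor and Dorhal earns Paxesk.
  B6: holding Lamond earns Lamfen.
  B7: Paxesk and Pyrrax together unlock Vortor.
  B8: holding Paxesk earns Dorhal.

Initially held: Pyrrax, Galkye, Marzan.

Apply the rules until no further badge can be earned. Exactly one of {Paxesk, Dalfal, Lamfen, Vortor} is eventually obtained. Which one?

Lamfen

With Marzan and Pyrrax, Dorhal is earned (B1).
With Pyrrax, Marzan, and Dorhal, Lamond is earned (B2).
With Lamond, Lamfen is earned (B6).
Vortor would need Paxesk and Pyrrax (B7), but Paxesk is never earned. Dalfal would need Dorhal and Vortor (B3), but Vortor is never earned. Paxesk would need Vortor and Dorhal (B5), but Vortor is never earned.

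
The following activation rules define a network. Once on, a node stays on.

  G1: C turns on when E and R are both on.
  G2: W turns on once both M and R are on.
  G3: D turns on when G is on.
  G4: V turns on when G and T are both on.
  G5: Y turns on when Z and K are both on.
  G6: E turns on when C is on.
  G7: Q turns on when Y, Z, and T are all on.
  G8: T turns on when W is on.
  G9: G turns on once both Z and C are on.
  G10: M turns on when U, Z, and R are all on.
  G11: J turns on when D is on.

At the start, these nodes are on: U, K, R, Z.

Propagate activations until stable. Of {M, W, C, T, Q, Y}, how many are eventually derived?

G5: Z and K on → Y on.
G10: U, Z, and R on → M on.
G2: M and R on → W on.
W is on, so T turns on (G8).
Y, Z, and T are on, so Q turns on (G7).
M: reached.
W: reached.
C would need E and R (G1), but E never turns on.
T: reached.
Q: reached.
Y: reached.
Reached: M, W, T, Q, and Y — 5 of the 6.

5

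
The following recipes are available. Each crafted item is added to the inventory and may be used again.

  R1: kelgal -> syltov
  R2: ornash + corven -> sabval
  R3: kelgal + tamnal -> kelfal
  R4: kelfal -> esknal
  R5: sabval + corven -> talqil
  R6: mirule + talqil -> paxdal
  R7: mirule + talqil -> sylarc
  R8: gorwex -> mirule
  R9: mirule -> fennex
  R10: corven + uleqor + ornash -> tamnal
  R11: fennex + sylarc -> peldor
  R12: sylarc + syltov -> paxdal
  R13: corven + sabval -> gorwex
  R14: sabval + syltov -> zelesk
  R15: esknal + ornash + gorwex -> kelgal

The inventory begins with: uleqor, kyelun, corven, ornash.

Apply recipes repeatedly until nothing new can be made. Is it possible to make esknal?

No

esknal would need kelfal (R4), but kelfal is never obtained.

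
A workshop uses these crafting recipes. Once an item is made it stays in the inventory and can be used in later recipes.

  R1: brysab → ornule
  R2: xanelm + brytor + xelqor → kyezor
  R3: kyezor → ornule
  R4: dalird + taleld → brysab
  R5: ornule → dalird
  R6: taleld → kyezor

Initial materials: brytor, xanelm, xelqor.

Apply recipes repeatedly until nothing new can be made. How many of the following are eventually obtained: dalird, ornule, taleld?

2

Using R2, xanelm, brytor, and xelqor make kyezor.
Using R3, kyezor makes ornule.
Using R5, ornule makes dalird.
dalird: reached.
ornule: reached.
No rule produces taleld, and it is not given.
Reached: dalird and ornule — 2 of the 3.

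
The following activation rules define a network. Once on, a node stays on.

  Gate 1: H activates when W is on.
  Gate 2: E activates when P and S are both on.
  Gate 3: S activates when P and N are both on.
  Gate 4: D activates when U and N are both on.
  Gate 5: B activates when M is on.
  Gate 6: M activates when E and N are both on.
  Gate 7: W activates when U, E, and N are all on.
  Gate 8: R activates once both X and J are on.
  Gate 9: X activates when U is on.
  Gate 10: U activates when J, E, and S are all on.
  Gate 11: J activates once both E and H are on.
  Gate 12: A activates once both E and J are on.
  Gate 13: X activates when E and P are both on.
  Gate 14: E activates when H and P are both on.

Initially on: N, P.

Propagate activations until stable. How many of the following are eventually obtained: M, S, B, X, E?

Gate 3: P and N on → S on.
P and S are on, so E activates (Gate 2).
E and N are on, so M activates (Gate 6).
Gate 13: E and P on → X on.
Gate 5: M on → B on.
M: reached.
S: reached.
B: reached.
X: reached.
E: reached.
All 5 are reached.

5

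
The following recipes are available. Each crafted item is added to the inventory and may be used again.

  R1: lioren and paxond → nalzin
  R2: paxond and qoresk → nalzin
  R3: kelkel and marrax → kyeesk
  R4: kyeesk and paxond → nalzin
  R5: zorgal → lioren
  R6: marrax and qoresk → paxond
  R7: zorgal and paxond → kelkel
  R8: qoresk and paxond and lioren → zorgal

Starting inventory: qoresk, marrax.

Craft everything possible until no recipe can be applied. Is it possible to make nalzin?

marrax and qoresk → paxond (R6).
paxond and qoresk → nalzin (R2).

Yes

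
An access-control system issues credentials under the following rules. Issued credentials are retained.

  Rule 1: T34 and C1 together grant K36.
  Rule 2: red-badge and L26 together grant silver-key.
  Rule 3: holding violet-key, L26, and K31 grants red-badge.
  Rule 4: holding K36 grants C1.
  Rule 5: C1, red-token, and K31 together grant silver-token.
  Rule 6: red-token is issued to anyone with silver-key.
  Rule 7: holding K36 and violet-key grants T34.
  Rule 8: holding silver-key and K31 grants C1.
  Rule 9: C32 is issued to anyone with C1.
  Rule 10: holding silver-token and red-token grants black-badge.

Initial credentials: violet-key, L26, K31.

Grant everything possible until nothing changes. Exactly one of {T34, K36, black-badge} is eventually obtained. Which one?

black-badge

Holding violet-key, L26, and K31 grants red-badge (Rule 3).
Holding red-badge and L26 grants silver-key (Rule 2).
Holding silver-key and K31 grants C1 (Rule 8).
Holding silver-key grants red-token (Rule 6).
Holding C1, red-token, and K31 grants silver-token (Rule 5).
Holding silver-token and red-token grants black-badge (Rule 10).
K36 would need T34 and C1 (Rule 1), but T34 is never granted. T34 would need K36 and violet-key (Rule 7), but K36 is never granted.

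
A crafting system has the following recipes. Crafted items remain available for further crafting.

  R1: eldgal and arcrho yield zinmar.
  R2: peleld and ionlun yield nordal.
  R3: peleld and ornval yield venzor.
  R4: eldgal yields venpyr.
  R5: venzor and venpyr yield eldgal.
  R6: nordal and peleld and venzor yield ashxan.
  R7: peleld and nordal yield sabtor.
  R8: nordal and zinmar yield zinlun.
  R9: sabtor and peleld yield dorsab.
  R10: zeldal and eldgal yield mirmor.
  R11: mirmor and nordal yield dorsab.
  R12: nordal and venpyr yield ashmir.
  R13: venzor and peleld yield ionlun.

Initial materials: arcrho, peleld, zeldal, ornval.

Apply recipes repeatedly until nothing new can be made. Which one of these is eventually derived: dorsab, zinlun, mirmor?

dorsab

peleld and ornval → venzor (R3).
Using R13, venzor and peleld make ionlun.
peleld and ionlun → nordal (R2).
Using R7, peleld and nordal make sabtor.
Using R9, sabtor and peleld make dorsab.
zinlun would need nordal and zinmar (R8), but zinmar is never obtained. mirmor would need zeldal and eldgal (R10), but eldgal is never obtained.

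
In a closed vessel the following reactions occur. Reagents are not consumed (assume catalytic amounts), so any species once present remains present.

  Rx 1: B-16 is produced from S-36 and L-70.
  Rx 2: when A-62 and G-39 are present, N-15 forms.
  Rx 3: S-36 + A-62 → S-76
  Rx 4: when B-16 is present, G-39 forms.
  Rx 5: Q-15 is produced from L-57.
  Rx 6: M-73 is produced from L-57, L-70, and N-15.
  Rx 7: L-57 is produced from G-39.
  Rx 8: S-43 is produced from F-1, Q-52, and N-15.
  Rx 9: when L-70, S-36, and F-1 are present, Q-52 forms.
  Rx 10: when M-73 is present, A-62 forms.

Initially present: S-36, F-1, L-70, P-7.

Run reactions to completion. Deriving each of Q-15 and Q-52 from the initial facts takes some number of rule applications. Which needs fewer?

Q-52: L-70, S-36, and F-1 present → Q-52 forms (Rx 9). [1 rule application]
Q-15: S-36 and L-70 present → B-16 forms (Rx 1). B-16 present → G-39 forms (Rx 4). G-39 present → L-57 forms (Rx 7). L-57 present → Q-15 forms (Rx 5). [4 rule applications]
Q-52 needs fewer.

Q-52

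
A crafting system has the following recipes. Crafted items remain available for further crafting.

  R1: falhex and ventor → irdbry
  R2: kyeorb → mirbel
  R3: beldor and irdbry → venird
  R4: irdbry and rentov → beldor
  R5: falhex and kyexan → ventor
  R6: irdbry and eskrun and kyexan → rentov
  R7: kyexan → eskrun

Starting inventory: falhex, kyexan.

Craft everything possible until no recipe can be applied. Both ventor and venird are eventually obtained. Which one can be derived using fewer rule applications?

ventor

ventor: falhex and kyexan → ventor (R5). [1 rule application]
venird: falhex and kyexan → ventor (R5). kyexan → eskrun (R7). Using R1, falhex and ventor make irdbry. irdbry and eskrun and kyexan → rentov (R6). Using R4, irdbry and rentov make beldor. beldor and irdbry → venird (R3). [6 rule applications]
ventor needs fewer.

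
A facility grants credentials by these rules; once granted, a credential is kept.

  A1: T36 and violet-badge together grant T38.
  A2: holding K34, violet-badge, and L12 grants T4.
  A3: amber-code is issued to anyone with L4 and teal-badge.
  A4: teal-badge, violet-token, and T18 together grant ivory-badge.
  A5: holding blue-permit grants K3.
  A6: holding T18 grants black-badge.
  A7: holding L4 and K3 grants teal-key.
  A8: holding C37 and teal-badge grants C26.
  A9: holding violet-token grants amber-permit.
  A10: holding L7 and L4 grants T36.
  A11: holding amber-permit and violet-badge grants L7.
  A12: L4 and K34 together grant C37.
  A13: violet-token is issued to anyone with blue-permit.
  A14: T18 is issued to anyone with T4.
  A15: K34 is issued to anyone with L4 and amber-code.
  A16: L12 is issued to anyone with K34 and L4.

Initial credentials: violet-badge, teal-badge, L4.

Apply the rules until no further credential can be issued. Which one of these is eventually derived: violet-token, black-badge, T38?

Holding L4 and teal-badge grants amber-code (A3).
Holding L4 and amber-code grants K34 (A15).
Holding K34 and L4 grants L12 (A16).
Holding K34, violet-badge, and L12 grants T4 (A2).
Holding T4 grants T18 (A14).
Holding T18 grants black-badge (A6).
violet-token would need blue-permit (A13), but blue-permit is never granted. T38 would need T36 and violet-badge (A1), but T36 is never granted.

black-badge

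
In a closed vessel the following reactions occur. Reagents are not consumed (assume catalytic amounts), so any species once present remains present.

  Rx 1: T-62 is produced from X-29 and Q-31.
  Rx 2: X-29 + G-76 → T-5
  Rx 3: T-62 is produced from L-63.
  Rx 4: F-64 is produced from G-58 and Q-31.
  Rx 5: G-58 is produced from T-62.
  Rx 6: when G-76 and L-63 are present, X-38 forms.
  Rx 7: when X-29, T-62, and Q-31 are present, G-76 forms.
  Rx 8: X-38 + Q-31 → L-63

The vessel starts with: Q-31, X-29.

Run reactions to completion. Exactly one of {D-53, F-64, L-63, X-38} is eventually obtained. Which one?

X-29 and Q-31 present → T-62 forms (Rx 1).
T-62 present → G-58 forms (Rx 5).
G-58 and Q-31 present → F-64 forms (Rx 4).
X-38 would need G-76 and L-63 (Rx 6), but L-63 never forms. L-63 would need X-38 and Q-31 (Rx 8), but X-38 never forms. No rule produces D-53, and it is not given.

F-64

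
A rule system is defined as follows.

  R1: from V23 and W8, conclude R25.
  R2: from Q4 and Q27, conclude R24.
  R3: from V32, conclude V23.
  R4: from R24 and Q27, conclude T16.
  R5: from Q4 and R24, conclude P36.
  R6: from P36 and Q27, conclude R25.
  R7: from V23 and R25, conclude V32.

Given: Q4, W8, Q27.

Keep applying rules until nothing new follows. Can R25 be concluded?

Yes

From Q4 and Q27, R2 gives R24.
Q4 and R24 hold, so P36 follows (R5).
P36 and Q27 hold, so R25 follows (R6).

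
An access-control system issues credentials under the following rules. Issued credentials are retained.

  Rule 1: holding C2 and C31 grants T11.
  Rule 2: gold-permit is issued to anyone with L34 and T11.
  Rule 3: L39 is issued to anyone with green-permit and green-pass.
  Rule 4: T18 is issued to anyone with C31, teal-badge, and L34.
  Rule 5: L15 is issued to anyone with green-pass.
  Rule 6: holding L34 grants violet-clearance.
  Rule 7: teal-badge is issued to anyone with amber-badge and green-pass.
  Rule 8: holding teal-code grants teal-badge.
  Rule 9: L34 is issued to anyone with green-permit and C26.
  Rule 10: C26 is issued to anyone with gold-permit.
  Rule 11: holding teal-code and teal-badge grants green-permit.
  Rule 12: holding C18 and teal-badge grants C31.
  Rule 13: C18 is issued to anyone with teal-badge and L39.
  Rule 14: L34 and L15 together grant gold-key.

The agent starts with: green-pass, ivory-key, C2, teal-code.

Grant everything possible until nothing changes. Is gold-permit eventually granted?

gold-permit would need L34 and T11 (Rule 2), but L34 is never granted.

No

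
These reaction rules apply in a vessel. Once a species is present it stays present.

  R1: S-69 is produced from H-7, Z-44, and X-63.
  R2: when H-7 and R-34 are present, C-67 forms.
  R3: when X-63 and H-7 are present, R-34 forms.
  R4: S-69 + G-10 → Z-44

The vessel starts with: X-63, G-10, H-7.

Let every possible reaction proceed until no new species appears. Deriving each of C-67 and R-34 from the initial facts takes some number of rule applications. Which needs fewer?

R-34

R-34: X-63 and H-7 present → R-34 forms (R3). [1 rule application]
C-67: X-63 and H-7 present → R-34 forms (R3). H-7 and R-34 present → C-67 forms (R2). [2 rule applications]
R-34 needs fewer.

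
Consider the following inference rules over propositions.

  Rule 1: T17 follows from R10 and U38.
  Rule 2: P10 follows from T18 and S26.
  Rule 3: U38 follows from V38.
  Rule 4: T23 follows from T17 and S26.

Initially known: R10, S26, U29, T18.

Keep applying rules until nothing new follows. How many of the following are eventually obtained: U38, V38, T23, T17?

0

U38 would need V38 (Rule 3), but V38 is never established.
No rule produces V38, and it is not given.
T23 would need T17 and S26 (Rule 4), but T17 is never established.
T17 would need R10 and U38 (Rule 1), but U38 is never established.
None of the 4 are reached.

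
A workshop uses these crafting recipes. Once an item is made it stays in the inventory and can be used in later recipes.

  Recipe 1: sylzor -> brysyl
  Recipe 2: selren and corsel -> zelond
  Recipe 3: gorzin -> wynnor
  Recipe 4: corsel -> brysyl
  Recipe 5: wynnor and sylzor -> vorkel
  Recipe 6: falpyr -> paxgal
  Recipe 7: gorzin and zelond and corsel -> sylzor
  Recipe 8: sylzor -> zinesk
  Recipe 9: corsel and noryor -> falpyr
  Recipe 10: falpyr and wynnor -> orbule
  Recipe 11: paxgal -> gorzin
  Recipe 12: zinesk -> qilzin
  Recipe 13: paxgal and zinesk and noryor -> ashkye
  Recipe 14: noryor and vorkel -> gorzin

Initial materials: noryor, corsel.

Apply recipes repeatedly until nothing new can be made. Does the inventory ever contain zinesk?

No

zinesk would need sylzor (Recipe 8), but sylzor is never obtained.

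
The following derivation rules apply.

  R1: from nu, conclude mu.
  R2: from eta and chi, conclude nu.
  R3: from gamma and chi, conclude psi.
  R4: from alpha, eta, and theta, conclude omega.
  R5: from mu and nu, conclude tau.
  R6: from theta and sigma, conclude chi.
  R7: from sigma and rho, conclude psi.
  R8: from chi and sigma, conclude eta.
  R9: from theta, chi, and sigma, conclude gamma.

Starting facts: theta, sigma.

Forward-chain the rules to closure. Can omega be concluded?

omega would need alpha, eta, and theta (R4), but alpha is never established.

No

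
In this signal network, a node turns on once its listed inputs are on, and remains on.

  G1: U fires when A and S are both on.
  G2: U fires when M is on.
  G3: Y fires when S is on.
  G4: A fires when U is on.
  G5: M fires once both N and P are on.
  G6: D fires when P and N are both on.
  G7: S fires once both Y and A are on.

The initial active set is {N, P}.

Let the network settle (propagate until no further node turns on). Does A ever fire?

Yes

N and P are on, so M fires (G5).
M is on, so U fires (G2).
G4: U on → A on.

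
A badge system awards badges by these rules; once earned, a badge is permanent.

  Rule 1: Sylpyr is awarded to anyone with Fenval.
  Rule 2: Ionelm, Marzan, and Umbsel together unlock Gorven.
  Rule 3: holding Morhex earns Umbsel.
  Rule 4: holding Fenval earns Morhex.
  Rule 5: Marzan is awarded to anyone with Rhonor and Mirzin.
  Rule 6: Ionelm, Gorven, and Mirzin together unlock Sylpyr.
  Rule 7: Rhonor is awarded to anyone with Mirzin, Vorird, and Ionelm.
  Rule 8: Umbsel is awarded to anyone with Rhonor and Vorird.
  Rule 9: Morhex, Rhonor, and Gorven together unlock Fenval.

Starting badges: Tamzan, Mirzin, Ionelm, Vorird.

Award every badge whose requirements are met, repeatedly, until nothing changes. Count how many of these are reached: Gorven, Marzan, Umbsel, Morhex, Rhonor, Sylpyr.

With Mirzin, Vorird, and Ionelm, Rhonor is earned (Rule 7).
With Rhonor and Mirzin, Marzan is earned (Rule 5).
With Rhonor and Vorird, Umbsel is earned (Rule 8).
With Ionelm, Marzan, and Umbsel, Gorven is earned (Rule 2).
With Ionelm, Gorven, and Mirzin, Sylpyr is earned (Rule 6).
Gorven: reached.
Marzan: reached.
Umbsel: reached.
Morhex would need Fenval (Rule 4), but Fenval is never earned.
Rhonor: reached.
Sylpyr: reached.
Reached: Gorven, Marzan, Umbsel, Rhonor, and Sylpyr — 5 of the 6.

5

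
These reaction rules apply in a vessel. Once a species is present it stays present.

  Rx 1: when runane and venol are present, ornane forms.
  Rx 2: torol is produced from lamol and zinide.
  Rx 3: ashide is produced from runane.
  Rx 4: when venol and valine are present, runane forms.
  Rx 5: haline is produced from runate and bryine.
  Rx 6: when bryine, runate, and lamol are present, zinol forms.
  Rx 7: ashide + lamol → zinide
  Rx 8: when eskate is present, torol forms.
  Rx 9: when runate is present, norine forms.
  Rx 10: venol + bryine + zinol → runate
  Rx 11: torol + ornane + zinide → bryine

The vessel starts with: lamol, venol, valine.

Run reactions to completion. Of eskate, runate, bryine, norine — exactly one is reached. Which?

bryine

venol and valine present → runane forms (Rx 4).
runane present → ashide forms (Rx 3).
runane and venol present → ornane forms (Rx 1).
ashide and lamol present → zinide forms (Rx 7).
lamol and zinide present → torol forms (Rx 2).
torol, ornane, and zinide present → bryine forms (Rx 11).
No rule produces eskate, and it is not given. runate would need venol, bryine, and zinol (Rx 10), but zinol never forms. norine would need runate (Rx 9), but runate never forms.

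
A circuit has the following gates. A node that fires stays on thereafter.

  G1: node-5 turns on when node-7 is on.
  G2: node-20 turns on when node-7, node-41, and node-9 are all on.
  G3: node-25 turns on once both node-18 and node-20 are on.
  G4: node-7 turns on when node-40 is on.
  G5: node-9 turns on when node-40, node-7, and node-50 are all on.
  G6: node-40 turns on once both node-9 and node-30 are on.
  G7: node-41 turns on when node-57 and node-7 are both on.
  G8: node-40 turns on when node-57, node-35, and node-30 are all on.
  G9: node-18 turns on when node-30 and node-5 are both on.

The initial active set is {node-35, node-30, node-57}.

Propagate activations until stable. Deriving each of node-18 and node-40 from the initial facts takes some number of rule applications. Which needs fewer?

node-40

node-40: node-57, node-35, and node-30 are on, so node-40 turns on (G8). [1 rule application]
node-18: node-57, node-35, and node-30 are on, so node-40 turns on (G8). node-40 is on, so node-7 turns on (G4). G1: node-7 on → node-5 on. G9: node-30 and node-5 on → node-18 on. [4 rule applications]
node-40 needs fewer.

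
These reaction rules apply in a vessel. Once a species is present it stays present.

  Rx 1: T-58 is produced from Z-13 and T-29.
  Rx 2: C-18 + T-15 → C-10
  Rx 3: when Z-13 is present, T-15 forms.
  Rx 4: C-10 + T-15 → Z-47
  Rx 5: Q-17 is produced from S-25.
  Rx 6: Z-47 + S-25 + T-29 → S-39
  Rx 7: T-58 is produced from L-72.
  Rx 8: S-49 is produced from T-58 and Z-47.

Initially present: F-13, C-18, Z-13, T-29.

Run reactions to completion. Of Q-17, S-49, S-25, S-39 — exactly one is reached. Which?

S-49

Z-13 and T-29 present → T-58 forms (Rx 1).
Z-13 present → T-15 forms (Rx 3).
C-18 and T-15 present → C-10 forms (Rx 2).
C-10 and T-15 present → Z-47 forms (Rx 4).
T-58 and Z-47 present → S-49 forms (Rx 8).
S-39 would need Z-47, S-25, and T-29 (Rx 6), but S-25 never forms. Q-17 would need S-25 (Rx 5), but S-25 never forms. No rule produces S-25, and it is not given.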